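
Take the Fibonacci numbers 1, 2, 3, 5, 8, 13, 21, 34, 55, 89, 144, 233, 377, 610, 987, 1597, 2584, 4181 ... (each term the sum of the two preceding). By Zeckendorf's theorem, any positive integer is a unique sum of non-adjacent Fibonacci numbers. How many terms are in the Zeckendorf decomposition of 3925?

7

Greedy algorithm:
2584 ≤ 3925 < 4181, so take 2584; remainder 1341
987 ≤ 1341 < 1597, so take 987; remainder 354
233 ≤ 354 < 377, so take 233; remainder 121
89 ≤ 121 < 144, so take 89; remainder 32
21 ≤ 32 < 34, so take 21; remainder 11
8 ≤ 11 < 13, so take 8; remainder 3
3 ≤ 3 < 5, so take 3; remainder 0
3925 = 2584 + 987 + 233 + 89 + 21 + 8 + 3, which has 7 terms.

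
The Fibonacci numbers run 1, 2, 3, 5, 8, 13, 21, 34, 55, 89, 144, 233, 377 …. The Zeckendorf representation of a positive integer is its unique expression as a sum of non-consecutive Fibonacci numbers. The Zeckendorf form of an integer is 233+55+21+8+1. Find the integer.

233+55+21+8+1 = 318.

318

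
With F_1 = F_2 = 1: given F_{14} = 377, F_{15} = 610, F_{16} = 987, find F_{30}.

832040

By the addition formula F_{m+n} = F_m F_{n+1} + F_{m−1} F_n with m=16, n=14: F_{30} = 987·610 + 610·377 = 602070 + 229970 = 832040.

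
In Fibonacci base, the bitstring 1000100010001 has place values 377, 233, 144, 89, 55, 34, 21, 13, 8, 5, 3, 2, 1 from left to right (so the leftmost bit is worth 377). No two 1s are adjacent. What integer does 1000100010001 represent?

441

Summing the place values of the 1 bits: 377 + 55 + 8 + 1 = 441.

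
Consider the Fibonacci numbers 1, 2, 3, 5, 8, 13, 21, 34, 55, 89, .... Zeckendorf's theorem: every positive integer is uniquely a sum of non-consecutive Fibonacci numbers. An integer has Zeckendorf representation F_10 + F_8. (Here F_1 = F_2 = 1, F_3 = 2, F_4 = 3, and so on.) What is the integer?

F_10 + F_8 = 55 + 21 = 76.

76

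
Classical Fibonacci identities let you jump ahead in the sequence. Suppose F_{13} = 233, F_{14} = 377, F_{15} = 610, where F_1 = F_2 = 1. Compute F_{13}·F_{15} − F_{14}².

1

233·610 − 377² = 142130 − 142129 = 1. (Cassini's identity: F_{k−1}F_{k+1} − F_k² = (−1)^k.)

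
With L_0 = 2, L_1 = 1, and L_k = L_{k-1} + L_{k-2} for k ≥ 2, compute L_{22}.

Iterating the recurrence up to L_{18} = 5778 and L_{17} = 3571:
L_{19} = L_{18} + L_{17} = 5778 + 3571 = 9349
L_{20} = L_{19} + L_{18} = 9349 + 5778 = 15127
L_{21} = L_{20} + L_{19} = 15127 + 9349 = 24476
L_{22} = L_{21} + L_{20} = 24476 + 15127 = 39603

39603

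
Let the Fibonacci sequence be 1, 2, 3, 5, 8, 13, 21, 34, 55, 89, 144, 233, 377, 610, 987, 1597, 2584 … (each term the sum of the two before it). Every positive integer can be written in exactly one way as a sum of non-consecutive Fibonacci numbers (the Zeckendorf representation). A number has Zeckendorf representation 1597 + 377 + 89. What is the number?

1597 + 377 + 89 = 2063.

2063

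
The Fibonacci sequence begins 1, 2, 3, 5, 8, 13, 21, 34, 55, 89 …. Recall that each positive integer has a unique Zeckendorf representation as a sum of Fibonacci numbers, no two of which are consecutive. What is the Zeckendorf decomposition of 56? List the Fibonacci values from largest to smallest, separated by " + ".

Greedily peel off the largest Fibonacci term at each step:
largest Fibonacci ≤ 56 is 55; 56 − 55 = 1
largest Fibonacci ≤ 1 is 1; 1 − 1 = 0
So 56 = 55 + 1, with no two terms consecutive in the sequence.

55 + 1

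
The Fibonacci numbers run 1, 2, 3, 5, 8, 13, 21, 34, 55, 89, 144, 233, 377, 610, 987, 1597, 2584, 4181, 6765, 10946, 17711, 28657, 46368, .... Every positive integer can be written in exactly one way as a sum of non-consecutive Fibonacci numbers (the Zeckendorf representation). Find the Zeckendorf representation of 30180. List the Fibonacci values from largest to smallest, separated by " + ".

28657 + 987 + 377 + 144 + 13 + 2

Repeatedly subtract the largest Fibonacci number that fits:
largest Fibonacci ≤ 30180 is 28657; 30180 − 28657 = 1523
largest Fibonacci ≤ 1523 is 987; 1523 − 987 = 536
largest Fibonacci ≤ 536 is 377; 536 − 377 = 159
largest Fibonacci ≤ 159 is 144; 159 − 144 = 15
largest Fibonacci ≤ 15 is 13; 15 − 13 = 2
largest Fibonacci ≤ 2 is 2; 2 − 2 = 0
So 30180 = 28657 + 987 + 377 + 144 + 13 + 2, with no two terms consecutive in the sequence.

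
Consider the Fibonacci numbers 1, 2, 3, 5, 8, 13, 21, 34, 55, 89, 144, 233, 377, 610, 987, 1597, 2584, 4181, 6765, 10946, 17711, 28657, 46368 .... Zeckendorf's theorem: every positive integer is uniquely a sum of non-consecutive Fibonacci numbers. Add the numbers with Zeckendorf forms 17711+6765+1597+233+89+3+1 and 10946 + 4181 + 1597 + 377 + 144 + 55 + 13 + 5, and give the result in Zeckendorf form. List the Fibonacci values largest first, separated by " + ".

28657 + 10946 + 2584 + 987 + 377 + 144 + 21 + 1

The two numbers are 26399 and 17318, so their sum is 43717.
Repeatedly subtract the largest Fibonacci number that fits:
take 28657 (≤ 43717); 43717 − 28657 = 15060
take 10946 (≤ 15060); 15060 − 10946 = 4114
take 2584 (≤ 4114); 4114 − 2584 = 1530
take 987 (≤ 1530); 1530 − 987 = 543
take 377 (≤ 543); 543 − 377 = 166
take 144 (≤ 166); 166 − 144 = 22
take 21 (≤ 22); 22 − 21 = 1
take 1 (≤ 1); 1 − 1 = 0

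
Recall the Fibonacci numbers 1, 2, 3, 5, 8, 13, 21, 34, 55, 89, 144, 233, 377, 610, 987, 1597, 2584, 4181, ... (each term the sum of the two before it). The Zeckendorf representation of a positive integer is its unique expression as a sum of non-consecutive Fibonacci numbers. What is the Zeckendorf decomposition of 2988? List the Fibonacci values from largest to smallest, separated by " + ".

2584 + 377 + 21 + 5 + 1

Repeatedly subtract the largest Fibonacci number that fits:
2988: greatest Fibonacci not exceeding it is 2584, leaving 404
404: greatest Fibonacci not exceeding it is 377, leaving 27
27: greatest Fibonacci not exceeding it is 21, leaving 6
6: greatest Fibonacci not exceeding it is 5, leaving 1
1: greatest Fibonacci not exceeding it is 1, leaving 0
So 2988 = 2584 + 377 + 21 + 5 + 1, with no two terms consecutive in the sequence.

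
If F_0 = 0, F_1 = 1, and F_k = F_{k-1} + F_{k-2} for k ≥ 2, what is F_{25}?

75025

Iterating the recurrence up to F_{18} = 2584 and F_{17} = 1597:
F_{19} = F_{18} + F_{17} = 2584 + 1597 = 4181
F_{20} = F_{19} + F_{18} = 4181 + 2584 = 6765
F_{21} = F_{20} + F_{19} = 6765 + 4181 = 10946
F_{22} = F_{21} + F_{20} = 10946 + 6765 = 17711
F_{23} = F_{22} + F_{21} = 17711 + 10946 = 28657
F_{24} = F_{23} + F_{22} = 28657 + 17711 = 46368
F_{25} = F_{24} + F_{23} = 46368 + 28657 = 75025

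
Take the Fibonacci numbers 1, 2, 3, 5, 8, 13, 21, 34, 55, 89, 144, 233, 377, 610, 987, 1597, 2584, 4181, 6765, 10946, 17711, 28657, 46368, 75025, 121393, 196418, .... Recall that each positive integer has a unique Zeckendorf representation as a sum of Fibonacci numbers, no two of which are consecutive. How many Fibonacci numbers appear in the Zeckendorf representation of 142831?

Greedily peel off the largest Fibonacci term at each step:
121393 ≤ 142831 < 196418, so take 121393; remainder 21438
17711 ≤ 21438 < 28657, so take 17711; remainder 3727
2584 ≤ 3727 < 4181, so take 2584; remainder 1143
987 ≤ 1143 < 1597, so take 987; remainder 156
144 ≤ 156 < 233, so take 144; remainder 12
8 ≤ 12 < 13, so take 8; remainder 4
3 ≤ 4 < 5, so take 3; remainder 1
1 ≤ 1 < 2, so take 1; remainder 0
142831 = 121393 + 17711 + 2584 + 987 + 144 + 8 + 3 + 1, which has 8 terms.

8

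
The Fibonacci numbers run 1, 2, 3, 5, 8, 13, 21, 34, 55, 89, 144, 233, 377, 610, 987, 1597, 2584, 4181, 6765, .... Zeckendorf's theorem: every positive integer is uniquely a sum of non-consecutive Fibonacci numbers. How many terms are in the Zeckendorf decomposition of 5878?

5

4181 ≤ 5878 < 6765, so take 4181; remainder 1697
1597 ≤ 1697 < 2584, so take 1597; remainder 100
89 ≤ 100 < 144, so take 89; remainder 11
8 ≤ 11 < 13, so take 8; remainder 3
3 ≤ 3 < 5, so take 3; remainder 0
5878 = 4181 + 1597 + 89 + 8 + 3, which has 5 terms.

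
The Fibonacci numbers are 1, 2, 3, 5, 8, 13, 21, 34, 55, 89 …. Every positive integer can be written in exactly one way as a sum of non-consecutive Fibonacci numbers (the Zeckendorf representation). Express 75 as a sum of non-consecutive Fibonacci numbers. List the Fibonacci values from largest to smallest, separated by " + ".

Greedy algorithm:
subtract 55 from 75: 20 remains
subtract 13 from 20: 7 remains
subtract 5 from 7: 2 remains
subtract 2 from 2: 0 remains
So 75 = 55 + 13 + 5 + 2, with no two terms consecutive in the sequence.

55 + 13 + 5 + 2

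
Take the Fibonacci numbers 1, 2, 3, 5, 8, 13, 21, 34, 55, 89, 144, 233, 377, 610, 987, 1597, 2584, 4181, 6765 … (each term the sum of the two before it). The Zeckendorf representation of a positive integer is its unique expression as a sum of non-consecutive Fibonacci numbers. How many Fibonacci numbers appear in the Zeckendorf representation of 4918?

6

Repeatedly subtract the largest Fibonacci number that fits:
4918 − 4181 = 737
737 − 610 = 127
127 − 89 = 38
38 − 34 = 4
4 − 3 = 1
1 − 1 = 0
4918 = 4181 + 610 + 89 + 34 + 3 + 1, which has 6 terms.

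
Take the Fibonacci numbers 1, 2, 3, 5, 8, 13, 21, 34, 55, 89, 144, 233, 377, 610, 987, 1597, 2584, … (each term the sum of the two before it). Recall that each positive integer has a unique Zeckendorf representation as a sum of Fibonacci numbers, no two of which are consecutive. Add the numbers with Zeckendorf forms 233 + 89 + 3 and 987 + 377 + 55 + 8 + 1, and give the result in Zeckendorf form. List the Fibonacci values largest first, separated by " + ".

1597 + 144 + 8 + 3 + 1

The two numbers are 325 and 1428, so their sum is 1753.
Greedily peel off the largest Fibonacci term at each step:
largest Fibonacci ≤ 1753 is 1597; 1753 − 1597 = 156
largest Fibonacci ≤ 156 is 144; 156 − 144 = 12
largest Fibonacci ≤ 12 is 8; 12 − 8 = 4
largest Fibonacci ≤ 4 is 3; 4 − 3 = 1
largest Fibonacci ≤ 1 is 1; 1 − 1 = 0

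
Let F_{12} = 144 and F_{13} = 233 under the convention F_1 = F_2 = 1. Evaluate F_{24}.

46368

By the doubling identity F_{2k} = F_k(2F_{k+1} − F_k): F_{24} = 144·(2·233 − 144) = 144·322 = 46368.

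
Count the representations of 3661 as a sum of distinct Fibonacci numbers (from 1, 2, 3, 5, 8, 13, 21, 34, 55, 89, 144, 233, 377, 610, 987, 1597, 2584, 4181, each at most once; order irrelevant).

Starting from the Zeckendorf form and repeatedly splitting a term F_k into F_{k−1} + F_{k−2} (when neither is already used) reaches every representation.
3661 = 2584+987+89+1 = 2584+987+55+34+1 = 2584+610+377+89+1 = … (22 more), for 25 in all.

25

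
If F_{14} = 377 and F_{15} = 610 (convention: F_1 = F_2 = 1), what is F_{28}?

By the doubling identity F_{2k} = F_k(2F_{k+1} − F_k): F_{28} = 377·(2·610 − 377) = 377·843 = 317811.

317811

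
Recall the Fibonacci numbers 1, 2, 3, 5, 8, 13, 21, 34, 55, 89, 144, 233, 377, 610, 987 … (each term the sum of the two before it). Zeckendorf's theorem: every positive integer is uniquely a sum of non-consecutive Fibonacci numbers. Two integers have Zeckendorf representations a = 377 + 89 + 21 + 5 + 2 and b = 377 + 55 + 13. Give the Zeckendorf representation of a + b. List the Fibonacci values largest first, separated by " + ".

The two numbers are 494 and 445, so their sum is 939.
largest Fibonacci ≤ 939 is 610; 939 − 610 = 329
largest Fibonacci ≤ 329 is 233; 329 − 233 = 96
largest Fibonacci ≤ 96 is 89; 96 − 89 = 7
largest Fibonacci ≤ 7 is 5; 7 − 5 = 2
largest Fibonacci ≤ 2 is 2; 2 − 2 = 0

610 + 233 + 89 + 5 + 2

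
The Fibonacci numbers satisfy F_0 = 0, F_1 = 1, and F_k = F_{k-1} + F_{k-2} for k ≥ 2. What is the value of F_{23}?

28657

Iterating the recurrence up to F_{18} = 2584 and F_{17} = 1597:
F_{19} = F_{18} + F_{17} = 2584 + 1597 = 4181
F_{20} = F_{19} + F_{18} = 4181 + 2584 = 6765
F_{21} = F_{20} + F_{19} = 6765 + 4181 = 10946
F_{22} = F_{21} + F_{20} = 10946 + 6765 = 17711
F_{23} = F_{22} + F_{21} = 17711 + 10946 = 28657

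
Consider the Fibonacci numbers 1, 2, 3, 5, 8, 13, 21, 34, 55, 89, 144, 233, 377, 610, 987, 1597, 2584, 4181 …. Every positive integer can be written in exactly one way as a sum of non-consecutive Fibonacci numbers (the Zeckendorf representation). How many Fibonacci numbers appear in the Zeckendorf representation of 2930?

5

largest Fibonacci ≤ 2930 is 2584; 2930 − 2584 = 346
largest Fibonacci ≤ 346 is 233; 346 − 233 = 113
largest Fibonacci ≤ 113 is 89; 113 − 89 = 24
largest Fibonacci ≤ 24 is 21; 24 − 21 = 3
largest Fibonacci ≤ 3 is 3; 3 − 3 = 0
2930 = 2584 + 233 + 89 + 21 + 3, which has 5 terms.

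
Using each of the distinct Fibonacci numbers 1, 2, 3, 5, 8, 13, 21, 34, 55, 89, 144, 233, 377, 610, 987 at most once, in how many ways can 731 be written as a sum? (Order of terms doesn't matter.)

731 = 610+89+21+8+3 = 610+89+21+8+2+1 = 610+55+34+21+8+3 = 377+233+89+21+8+3 = 610+89+21+5+3+2+1 = … (15 more), for 20 in all.

20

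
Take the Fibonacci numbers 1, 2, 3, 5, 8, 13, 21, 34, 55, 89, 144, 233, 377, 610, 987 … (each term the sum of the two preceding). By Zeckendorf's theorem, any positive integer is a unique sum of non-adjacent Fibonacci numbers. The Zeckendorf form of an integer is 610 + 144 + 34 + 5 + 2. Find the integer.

610 + 144 + 34 + 5 + 2 = 795.

795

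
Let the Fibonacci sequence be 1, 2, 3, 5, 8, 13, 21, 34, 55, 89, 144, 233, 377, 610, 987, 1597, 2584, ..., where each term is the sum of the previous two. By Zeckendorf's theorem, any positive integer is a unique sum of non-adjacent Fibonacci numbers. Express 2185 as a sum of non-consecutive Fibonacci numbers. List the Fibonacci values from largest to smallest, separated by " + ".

Greedy algorithm:
subtract 1597 from 2185: 588 remains
subtract 377 from 588: 211 remains
subtract 144 from 211: 67 remains
subtract 55 from 67: 12 remains
subtract 8 from 12: 4 remains
subtract 3 from 4: 1 remains
subtract 1 from 1: 0 remains
So 2185 = 1597 + 377 + 144 + 55 + 8 + 3 + 1, with no two terms consecutive in the sequence.

1597 + 377 + 144 + 55 + 8 + 3 + 1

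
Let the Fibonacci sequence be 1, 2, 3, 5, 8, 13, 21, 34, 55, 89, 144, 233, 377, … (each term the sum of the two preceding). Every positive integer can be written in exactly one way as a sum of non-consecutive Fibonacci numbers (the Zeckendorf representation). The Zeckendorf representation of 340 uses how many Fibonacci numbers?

4

largest Fibonacci ≤ 340 is 233; 340 − 233 = 107
largest Fibonacci ≤ 107 is 89; 107 − 89 = 18
largest Fibonacci ≤ 18 is 13; 18 − 13 = 5
largest Fibonacci ≤ 5 is 5; 5 − 5 = 0
340 = 233 + 89 + 13 + 5, which has 4 terms.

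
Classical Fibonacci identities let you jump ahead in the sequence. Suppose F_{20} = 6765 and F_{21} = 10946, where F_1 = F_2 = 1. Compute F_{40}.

102334155

By the doubling identity F_{2k} = F_k(2F_{k+1} − F_k): F_{40} = 6765·(2·10946 − 6765) = 6765·15127 = 102334155.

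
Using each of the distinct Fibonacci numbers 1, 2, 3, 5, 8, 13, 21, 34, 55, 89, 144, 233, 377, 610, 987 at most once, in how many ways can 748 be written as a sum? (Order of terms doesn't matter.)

9

Each representation comes from the Zeckendorf form by replacing some F_k with F_{k−1} + F_{k−2} where possible.
748 = 610+89+34+13+2 = 610+89+34+8+5+2 = 377+233+89+34+13+2 = 610+89+21+13+8+5+2 = … (5 more), for 9 in all.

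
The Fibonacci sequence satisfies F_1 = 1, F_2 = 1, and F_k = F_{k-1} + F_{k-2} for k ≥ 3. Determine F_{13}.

Iterating the recurrence up to F_{8} = 21 and F_{7} = 13:
F_{9} = F_{8} + F_{7} = 21 + 13 = 34
F_{10} = F_{9} + F_{8} = 34 + 21 = 55
F_{11} = F_{10} + F_{9} = 55 + 34 = 89
F_{12} = F_{11} + F_{10} = 89 + 55 = 144
F_{13} = F_{12} + F_{11} = 144 + 89 = 233

233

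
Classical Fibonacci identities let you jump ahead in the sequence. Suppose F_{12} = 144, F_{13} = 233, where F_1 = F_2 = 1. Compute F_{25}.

By the addition formula F_{m+n} = F_m F_{n+1} + F_{m−1} F_n with m=13, n=12: F_{25} = 233·233 + 144·144 = 54289 + 20736 = 75025.

75025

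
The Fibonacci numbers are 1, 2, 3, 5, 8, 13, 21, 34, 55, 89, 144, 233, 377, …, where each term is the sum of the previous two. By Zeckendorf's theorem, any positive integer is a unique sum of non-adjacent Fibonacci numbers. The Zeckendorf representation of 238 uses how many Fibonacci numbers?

2

Greedily peel off the largest Fibonacci term at each step:
238: greatest Fibonacci not exceeding it is 233, leaving 5
5: greatest Fibonacci not exceeding it is 5, leaving 0
238 = 233 + 5, which has 2 terms.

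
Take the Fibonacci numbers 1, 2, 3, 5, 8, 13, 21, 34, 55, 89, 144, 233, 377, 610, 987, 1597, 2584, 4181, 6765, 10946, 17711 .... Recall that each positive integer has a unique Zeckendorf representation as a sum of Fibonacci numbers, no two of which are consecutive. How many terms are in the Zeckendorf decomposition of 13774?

Greedily peel off the largest Fibonacci term at each step:
largest Fibonacci ≤ 13774 is 10946; 13774 − 10946 = 2828
largest Fibonacci ≤ 2828 is 2584; 2828 − 2584 = 244
largest Fibonacci ≤ 244 is 233; 244 − 233 = 11
largest Fibonacci ≤ 11 is 8; 11 − 8 = 3
largest Fibonacci ≤ 3 is 3; 3 − 3 = 0
13774 = 10946 + 2584 + 233 + 8 + 3, which has 5 terms.

5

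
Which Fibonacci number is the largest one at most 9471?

6765

6765 ≤ 9471 < 10946, so the largest Fibonacci number not exceeding 9471 is 6765.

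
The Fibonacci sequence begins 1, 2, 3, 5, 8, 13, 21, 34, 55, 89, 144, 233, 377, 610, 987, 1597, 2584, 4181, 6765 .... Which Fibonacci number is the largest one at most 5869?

4181 ≤ 5869 < 6765, so the largest Fibonacci number not exceeding 5869 is 4181.

4181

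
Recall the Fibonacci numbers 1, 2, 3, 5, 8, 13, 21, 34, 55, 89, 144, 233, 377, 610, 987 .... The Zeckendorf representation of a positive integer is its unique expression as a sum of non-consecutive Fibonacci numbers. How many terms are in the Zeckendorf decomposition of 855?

5

largest Fibonacci ≤ 855 is 610; 855 − 610 = 245
largest Fibonacci ≤ 245 is 233; 245 − 233 = 12
largest Fibonacci ≤ 12 is 8; 12 − 8 = 4
largest Fibonacci ≤ 4 is 3; 4 − 3 = 1
largest Fibonacci ≤ 1 is 1; 1 − 1 = 0
855 = 610 + 233 + 8 + 3 + 1, which has 5 terms.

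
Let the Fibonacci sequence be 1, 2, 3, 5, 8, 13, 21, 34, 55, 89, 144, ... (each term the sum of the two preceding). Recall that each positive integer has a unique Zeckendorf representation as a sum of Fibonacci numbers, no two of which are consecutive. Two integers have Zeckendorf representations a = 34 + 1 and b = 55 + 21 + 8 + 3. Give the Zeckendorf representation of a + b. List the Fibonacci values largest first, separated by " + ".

The two numbers are 35 and 87, so their sum is 122.
take 89 (≤ 122); 122 − 89 = 33
take 21 (≤ 33); 33 − 21 = 12
take 8 (≤ 12); 12 − 8 = 4
take 3 (≤ 4); 4 − 3 = 1
take 1 (≤ 1); 1 − 1 = 0

89 + 21 + 8 + 3 + 1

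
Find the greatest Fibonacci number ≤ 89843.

75025

75025 ≤ 89843 < 121393, so the largest Fibonacci number not exceeding 89843 is 75025.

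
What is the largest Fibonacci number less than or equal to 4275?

4181 ≤ 4275 < 6765, so the largest Fibonacci number not exceeding 4275 is 4181.

4181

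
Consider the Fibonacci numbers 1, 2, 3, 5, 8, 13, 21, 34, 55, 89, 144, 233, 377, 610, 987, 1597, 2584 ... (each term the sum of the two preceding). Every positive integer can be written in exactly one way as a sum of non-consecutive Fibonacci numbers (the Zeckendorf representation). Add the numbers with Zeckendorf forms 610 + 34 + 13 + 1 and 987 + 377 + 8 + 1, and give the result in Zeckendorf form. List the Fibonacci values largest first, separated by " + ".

The two numbers are 658 and 1373, so their sum is 2031.
2031: greatest Fibonacci not exceeding it is 1597, leaving 434
434: greatest Fibonacci not exceeding it is 377, leaving 57
57: greatest Fibonacci not exceeding it is 55, leaving 2
2: greatest Fibonacci not exceeding it is 2, leaving 0

1597 + 377 + 55 + 2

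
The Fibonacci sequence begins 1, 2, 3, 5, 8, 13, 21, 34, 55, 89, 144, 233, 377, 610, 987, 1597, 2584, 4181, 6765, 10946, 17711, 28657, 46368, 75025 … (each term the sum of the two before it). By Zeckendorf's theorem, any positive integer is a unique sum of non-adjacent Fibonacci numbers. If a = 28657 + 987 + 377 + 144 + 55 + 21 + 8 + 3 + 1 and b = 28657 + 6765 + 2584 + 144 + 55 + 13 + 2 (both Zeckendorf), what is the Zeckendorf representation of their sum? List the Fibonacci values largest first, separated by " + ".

The two numbers are 30253 and 38220, so their sum is 68473.
take 46368 (≤ 68473); 68473 − 46368 = 22105
take 17711 (≤ 22105); 22105 − 17711 = 4394
take 4181 (≤ 4394); 4394 − 4181 = 213
take 144 (≤ 213); 213 − 144 = 69
take 55 (≤ 69); 69 − 55 = 14
take 13 (≤ 14); 14 − 13 = 1
take 1 (≤ 1); 1 − 1 = 0

46368 + 17711 + 4181 + 144 + 55 + 13 + 1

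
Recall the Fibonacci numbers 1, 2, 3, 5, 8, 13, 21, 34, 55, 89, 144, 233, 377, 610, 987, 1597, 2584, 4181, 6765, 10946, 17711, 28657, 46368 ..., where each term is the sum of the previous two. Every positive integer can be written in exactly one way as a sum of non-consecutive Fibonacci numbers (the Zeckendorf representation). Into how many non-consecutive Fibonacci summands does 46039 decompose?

8

subtract 28657 from 46039: 17382 remains
subtract 10946 from 17382: 6436 remains
subtract 4181 from 6436: 2255 remains
subtract 1597 from 2255: 658 remains
subtract 610 from 658: 48 remains
subtract 34 from 48: 14 remains
subtract 13 from 14: 1 remains
subtract 1 from 1: 0 remains
46039 = 28657 + 10946 + 4181 + 1597 + 610 + 34 + 13 + 1, which has 8 terms.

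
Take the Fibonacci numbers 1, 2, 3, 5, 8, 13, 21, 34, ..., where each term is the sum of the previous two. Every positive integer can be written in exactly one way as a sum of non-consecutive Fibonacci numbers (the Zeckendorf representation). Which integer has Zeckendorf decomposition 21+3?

21+3 = 24.

24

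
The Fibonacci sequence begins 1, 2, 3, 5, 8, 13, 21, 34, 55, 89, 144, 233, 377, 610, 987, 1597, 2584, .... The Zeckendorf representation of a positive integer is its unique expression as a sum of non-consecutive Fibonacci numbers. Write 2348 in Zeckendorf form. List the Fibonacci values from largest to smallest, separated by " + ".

Repeatedly subtract the largest Fibonacci number that fits:
largest Fibonacci ≤ 2348 is 1597; 2348 − 1597 = 751
largest Fibonacci ≤ 751 is 610; 751 − 610 = 141
largest Fibonacci ≤ 141 is 89; 141 − 89 = 52
largest Fibonacci ≤ 52 is 34; 52 − 34 = 18
largest Fibonacci ≤ 18 is 13; 18 − 13 = 5
largest Fibonacci ≤ 5 is 5; 5 − 5 = 0
So 2348 = 1597 + 610 + 89 + 34 + 13 + 5, with no two terms consecutive in the sequence.

1597 + 610 + 89 + 34 + 13 + 5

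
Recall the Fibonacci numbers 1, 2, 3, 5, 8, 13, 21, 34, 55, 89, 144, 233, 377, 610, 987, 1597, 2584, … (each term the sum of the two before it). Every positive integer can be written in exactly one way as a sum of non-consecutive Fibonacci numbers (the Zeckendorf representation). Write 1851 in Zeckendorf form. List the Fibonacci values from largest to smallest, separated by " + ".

Repeatedly subtract the largest Fibonacci number that fits:
1597 ≤ 1851 < 2584, so take 1597; remainder 254
233 ≤ 254 < 377, so take 233; remainder 21
21 ≤ 21 < 34, so take 21; remainder 0
So 1851 = 1597 + 233 + 21, with no two terms consecutive in the sequence.

1597 + 233 + 21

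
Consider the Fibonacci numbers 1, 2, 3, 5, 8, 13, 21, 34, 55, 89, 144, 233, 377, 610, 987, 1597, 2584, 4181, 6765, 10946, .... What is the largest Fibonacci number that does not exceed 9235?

6765

6765 ≤ 9235 < 10946, so the largest Fibonacci number not exceeding 9235 is 6765.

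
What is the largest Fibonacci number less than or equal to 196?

144 ≤ 196 < 233, so the largest Fibonacci number not exceeding 196 is 144.

144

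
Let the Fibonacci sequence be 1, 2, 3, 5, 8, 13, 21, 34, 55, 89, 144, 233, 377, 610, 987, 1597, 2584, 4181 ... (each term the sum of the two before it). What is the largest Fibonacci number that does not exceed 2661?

2584 ≤ 2661 < 4181, so the largest Fibonacci number not exceeding 2661 is 2584.

2584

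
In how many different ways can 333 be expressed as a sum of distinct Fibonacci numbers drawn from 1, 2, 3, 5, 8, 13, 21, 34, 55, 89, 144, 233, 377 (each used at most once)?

15

Starting from the Zeckendorf form and repeatedly splitting a term F_k into F_{k−1} + F_{k−2} (when neither is already used) reaches every representation.
333 = 233+89+8+3 = 233+89+8+2+1 = 233+55+34+8+3 = 233+89+5+3+2+1 = 233+55+34+8+2+1 = … (10 more), for 15 in all.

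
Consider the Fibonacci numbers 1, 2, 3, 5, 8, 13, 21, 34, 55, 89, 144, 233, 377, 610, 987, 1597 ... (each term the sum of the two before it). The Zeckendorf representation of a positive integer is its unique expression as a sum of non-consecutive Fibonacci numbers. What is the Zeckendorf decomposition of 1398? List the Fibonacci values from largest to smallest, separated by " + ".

987 + 377 + 34

Greedy algorithm:
987 ≤ 1398 < 1597, so take 987; remainder 411
377 ≤ 411 < 610, so take 377; remainder 34
34 ≤ 34 < 55, so take 34; remainder 0
So 1398 = 987 + 377 + 34, with no two terms consecutive in the sequence.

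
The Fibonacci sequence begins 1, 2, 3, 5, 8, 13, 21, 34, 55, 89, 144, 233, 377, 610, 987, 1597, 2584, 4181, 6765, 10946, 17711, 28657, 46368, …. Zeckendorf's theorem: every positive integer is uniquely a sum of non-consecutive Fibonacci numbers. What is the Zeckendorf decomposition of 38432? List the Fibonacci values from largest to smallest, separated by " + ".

28657 + 6765 + 2584 + 377 + 34 + 13 + 2

38432: greatest Fibonacci not exceeding it is 28657, leaving 9775
9775: greatest Fibonacci not exceeding it is 6765, leaving 3010
3010: greatest Fibonacci not exceeding it is 2584, leaving 426
426: greatest Fibonacci not exceeding it is 377, leaving 49
49: greatest Fibonacci not exceeding it is 34, leaving 15
15: greatest Fibonacci not exceeding it is 13, leaving 2
2: greatest Fibonacci not exceeding it is 2, leaving 0
So 38432 = 28657 + 6765 + 2584 + 377 + 34 + 13 + 2, with no two terms consecutive in the sequence.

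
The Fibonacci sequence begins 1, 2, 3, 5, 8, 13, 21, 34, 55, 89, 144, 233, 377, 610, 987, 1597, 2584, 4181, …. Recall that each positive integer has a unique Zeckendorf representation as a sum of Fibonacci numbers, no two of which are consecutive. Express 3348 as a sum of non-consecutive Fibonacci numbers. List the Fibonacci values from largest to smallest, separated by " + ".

2584 + 610 + 144 + 8 + 2

take 2584 (≤ 3348); 3348 − 2584 = 764
take 610 (≤ 764); 764 − 610 = 154
take 144 (≤ 154); 154 − 144 = 10
take 8 (≤ 10); 10 − 8 = 2
take 2 (≤ 2); 2 − 2 = 0
So 3348 = 2584 + 610 + 144 + 8 + 2, with no two terms consecutive in the sequence.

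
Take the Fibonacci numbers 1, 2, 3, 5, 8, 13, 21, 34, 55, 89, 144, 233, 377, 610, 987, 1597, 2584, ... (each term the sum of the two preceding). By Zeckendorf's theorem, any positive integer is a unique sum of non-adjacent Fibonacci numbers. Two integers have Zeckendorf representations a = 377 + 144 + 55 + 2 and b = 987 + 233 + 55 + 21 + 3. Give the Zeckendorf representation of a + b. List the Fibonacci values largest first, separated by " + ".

The two numbers are 578 and 1299, so their sum is 1877.
1877 − 1597 = 280
280 − 233 = 47
47 − 34 = 13
13 − 13 = 0

1597 + 233 + 34 + 13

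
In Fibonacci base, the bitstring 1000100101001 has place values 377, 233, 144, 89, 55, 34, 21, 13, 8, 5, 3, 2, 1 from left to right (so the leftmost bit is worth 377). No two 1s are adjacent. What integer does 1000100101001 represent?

451

Summing the place values of the 1 bits: 377 + 55 + 13 + 5 + 1 = 451.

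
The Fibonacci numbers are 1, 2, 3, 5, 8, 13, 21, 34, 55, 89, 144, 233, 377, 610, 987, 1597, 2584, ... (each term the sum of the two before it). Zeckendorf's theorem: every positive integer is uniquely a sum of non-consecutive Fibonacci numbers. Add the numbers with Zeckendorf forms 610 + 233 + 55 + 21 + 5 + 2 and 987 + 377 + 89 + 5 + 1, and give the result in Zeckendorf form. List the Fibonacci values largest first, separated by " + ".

1597 + 610 + 144 + 34

The two numbers are 926 and 1459, so their sum is 2385.
2385 − 1597 = 788
788 − 610 = 178
178 − 144 = 34
34 − 34 = 0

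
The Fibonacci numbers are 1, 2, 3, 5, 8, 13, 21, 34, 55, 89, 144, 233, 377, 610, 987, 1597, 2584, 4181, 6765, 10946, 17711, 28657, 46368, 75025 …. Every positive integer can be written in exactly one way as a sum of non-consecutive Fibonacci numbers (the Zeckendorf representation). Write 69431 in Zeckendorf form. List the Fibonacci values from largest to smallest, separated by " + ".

46368 + 17711 + 4181 + 987 + 144 + 34 + 5 + 1

46368 ≤ 69431 < 75025, so take 46368; remainder 23063
17711 ≤ 23063 < 28657, so take 17711; remainder 5352
4181 ≤ 5352 < 6765, so take 4181; remainder 1171
987 ≤ 1171 < 1597, so take 987; remainder 184
144 ≤ 184 < 233, so take 144; remainder 40
34 ≤ 40 < 55, so take 34; remainder 6
5 ≤ 6 < 8, so take 5; remainder 1
1 ≤ 1 < 2, so take 1; remainder 0
So 69431 = 46368 + 17711 + 4181 + 987 + 144 + 34 + 5 + 1, with no two terms consecutive in the sequence.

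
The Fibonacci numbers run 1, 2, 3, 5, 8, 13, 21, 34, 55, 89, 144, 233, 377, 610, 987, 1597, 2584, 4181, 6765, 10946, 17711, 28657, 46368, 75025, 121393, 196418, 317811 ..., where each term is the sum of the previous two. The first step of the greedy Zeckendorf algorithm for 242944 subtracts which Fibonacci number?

196418 ≤ 242944 < 317811, so the largest Fibonacci number not exceeding 242944 is 196418.

196418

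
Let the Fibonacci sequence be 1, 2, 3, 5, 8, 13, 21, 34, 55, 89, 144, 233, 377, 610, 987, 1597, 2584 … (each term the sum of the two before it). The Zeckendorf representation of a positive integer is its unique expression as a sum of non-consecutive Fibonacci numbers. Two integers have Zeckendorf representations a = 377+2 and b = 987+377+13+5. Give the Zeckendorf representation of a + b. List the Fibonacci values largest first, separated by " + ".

1597 + 144 + 13 + 5 + 2

The two numbers are 379 and 1382, so their sum is 1761.
largest Fibonacci ≤ 1761 is 1597; 1761 − 1597 = 164
largest Fibonacci ≤ 164 is 144; 164 − 144 = 20
largest Fibonacci ≤ 20 is 13; 20 − 13 = 7
largest Fibonacci ≤ 7 is 5; 7 − 5 = 2
largest Fibonacci ≤ 2 is 2; 2 − 2 = 0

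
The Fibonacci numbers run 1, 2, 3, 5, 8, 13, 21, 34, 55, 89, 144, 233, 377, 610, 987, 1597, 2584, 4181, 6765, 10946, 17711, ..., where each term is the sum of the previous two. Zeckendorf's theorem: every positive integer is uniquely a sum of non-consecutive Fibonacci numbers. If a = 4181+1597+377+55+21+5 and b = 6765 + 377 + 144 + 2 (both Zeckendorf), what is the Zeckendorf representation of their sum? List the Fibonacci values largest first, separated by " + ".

10946 + 1597 + 610 + 233 + 89 + 34 + 13 + 2

The two numbers are 6236 and 7288, so their sum is 13524.
largest Fibonacci ≤ 13524 is 10946; 13524 − 10946 = 2578
largest Fibonacci ≤ 2578 is 1597; 2578 − 1597 = 981
largest Fibonacci ≤ 981 is 610; 981 − 610 = 371
largest Fibonacci ≤ 371 is 233; 371 − 233 = 138
largest Fibonacci ≤ 138 is 89; 138 − 89 = 49
largest Fibonacci ≤ 49 is 34; 49 − 34 = 15
largest Fibonacci ≤ 15 is 13; 15 − 13 = 2
largest Fibonacci ≤ 2 is 2; 2 − 2 = 0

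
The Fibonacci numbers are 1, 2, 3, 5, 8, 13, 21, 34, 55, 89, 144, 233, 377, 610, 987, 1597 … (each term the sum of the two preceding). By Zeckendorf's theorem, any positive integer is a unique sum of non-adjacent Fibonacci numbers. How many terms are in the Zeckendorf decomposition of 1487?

1487: greatest Fibonacci not exceeding it is 987, leaving 500
500: greatest Fibonacci not exceeding it is 377, leaving 123
123: greatest Fibonacci not exceeding it is 89, leaving 34
34: greatest Fibonacci not exceeding it is 34, leaving 0
1487 = 987 + 377 + 89 + 34, which has 4 terms.

4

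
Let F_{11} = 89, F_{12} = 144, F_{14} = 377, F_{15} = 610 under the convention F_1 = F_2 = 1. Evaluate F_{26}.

By the addition formula F_{m+n} = F_m F_{n+1} + F_{m−1} F_n with m=12, n=14: F_{26} = 144·610 + 89·377 = 87840 + 33553 = 121393.

121393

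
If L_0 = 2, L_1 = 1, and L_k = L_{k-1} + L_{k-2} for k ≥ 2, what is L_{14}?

Iterating the recurrence up to L_{8} = 47 and L_{7} = 29:
L_{9} = L_{8} + L_{7} = 47 + 29 = 76
L_{10} = L_{9} + L_{8} = 76 + 47 = 123
L_{11} = L_{10} + L_{9} = 123 + 76 = 199
L_{12} = L_{11} + L_{10} = 199 + 123 = 322
L_{13} = L_{12} + L_{11} = 322 + 199 = 521
L_{14} = L_{13} + L_{12} = 521 + 322 = 843

843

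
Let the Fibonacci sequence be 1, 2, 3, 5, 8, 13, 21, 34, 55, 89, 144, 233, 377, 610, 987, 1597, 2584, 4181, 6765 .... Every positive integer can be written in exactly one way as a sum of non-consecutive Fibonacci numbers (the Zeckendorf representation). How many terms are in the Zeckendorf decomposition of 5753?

5753 − 4181 = 1572
1572 − 987 = 585
585 − 377 = 208
208 − 144 = 64
64 − 55 = 9
9 − 8 = 1
1 − 1 = 0
5753 = 4181 + 987 + 377 + 144 + 55 + 8 + 1, which has 7 terms.

7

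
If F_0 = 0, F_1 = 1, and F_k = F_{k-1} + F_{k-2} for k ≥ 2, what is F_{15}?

Iterating the recurrence up to F_{8} = 21 and F_{7} = 13:
F_{9} = F_{8} + F_{7} = 21 + 13 = 34
F_{10} = F_{9} + F_{8} = 34 + 21 = 55
F_{11} = F_{10} + F_{9} = 55 + 34 = 89
F_{12} = F_{11} + F_{10} = 89 + 55 = 144
F_{13} = F_{12} + F_{11} = 144 + 89 = 233
F_{14} = F_{13} + F_{12} = 233 + 144 = 377
F_{15} = F_{14} + F_{13} = 377 + 233 = 610

610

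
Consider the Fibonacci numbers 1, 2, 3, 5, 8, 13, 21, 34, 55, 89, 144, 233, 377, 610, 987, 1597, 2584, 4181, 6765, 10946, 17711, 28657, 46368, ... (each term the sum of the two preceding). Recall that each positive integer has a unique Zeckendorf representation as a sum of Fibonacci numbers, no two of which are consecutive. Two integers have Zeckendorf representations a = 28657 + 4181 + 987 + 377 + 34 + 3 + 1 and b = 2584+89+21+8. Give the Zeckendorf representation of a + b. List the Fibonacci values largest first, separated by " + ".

The two numbers are 34240 and 2702, so their sum is 36942.
subtract 28657 from 36942: 8285 remains
subtract 6765 from 8285: 1520 remains
subtract 987 from 1520: 533 remains
subtract 377 from 533: 156 remains
subtract 144 from 156: 12 remains
subtract 8 from 12: 4 remains
subtract 3 from 4: 1 remains
subtract 1 from 1: 0 remains

28657 + 6765 + 987 + 377 + 144 + 8 + 3 + 1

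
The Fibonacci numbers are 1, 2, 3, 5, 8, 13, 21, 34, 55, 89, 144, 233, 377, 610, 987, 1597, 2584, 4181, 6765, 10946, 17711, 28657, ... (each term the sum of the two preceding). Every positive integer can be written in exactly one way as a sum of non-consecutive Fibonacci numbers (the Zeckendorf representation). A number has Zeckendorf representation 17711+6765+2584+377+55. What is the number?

17711+6765+2584+377+55 = 27492.

27492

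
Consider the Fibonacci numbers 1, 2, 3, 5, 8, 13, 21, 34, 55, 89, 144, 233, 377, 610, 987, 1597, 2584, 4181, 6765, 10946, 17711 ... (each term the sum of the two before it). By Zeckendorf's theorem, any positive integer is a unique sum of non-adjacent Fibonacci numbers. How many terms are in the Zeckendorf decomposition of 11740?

6

10946 ≤ 11740 < 17711, so take 10946; remainder 794
610 ≤ 794 < 987, so take 610; remainder 184
144 ≤ 184 < 233, so take 144; remainder 40
34 ≤ 40 < 55, so take 34; remainder 6
5 ≤ 6 < 8, so take 5; remainder 1
1 ≤ 1 < 2, so take 1; remainder 0
11740 = 10946 + 610 + 144 + 34 + 5 + 1, which has 6 terms.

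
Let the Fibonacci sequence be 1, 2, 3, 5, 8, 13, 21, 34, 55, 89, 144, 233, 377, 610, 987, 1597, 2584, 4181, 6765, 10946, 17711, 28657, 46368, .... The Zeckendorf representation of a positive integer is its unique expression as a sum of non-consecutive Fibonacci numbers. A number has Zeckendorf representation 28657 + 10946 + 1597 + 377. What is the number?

41577

28657 + 10946 + 1597 + 377 = 41577.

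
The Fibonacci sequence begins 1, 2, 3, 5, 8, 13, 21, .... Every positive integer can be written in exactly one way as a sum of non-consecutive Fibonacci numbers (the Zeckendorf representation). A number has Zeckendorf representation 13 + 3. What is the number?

16

13 + 3 = 16.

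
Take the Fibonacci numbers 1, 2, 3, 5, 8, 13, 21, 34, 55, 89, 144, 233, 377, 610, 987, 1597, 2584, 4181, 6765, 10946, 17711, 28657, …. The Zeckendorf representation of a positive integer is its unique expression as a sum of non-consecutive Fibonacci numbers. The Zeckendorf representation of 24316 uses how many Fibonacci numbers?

8

24316 − 17711 = 6605
6605 − 4181 = 2424
2424 − 1597 = 827
827 − 610 = 217
217 − 144 = 73
73 − 55 = 18
18 − 13 = 5
5 − 5 = 0
24316 = 17711 + 4181 + 1597 + 610 + 144 + 55 + 13 + 5, which has 8 terms.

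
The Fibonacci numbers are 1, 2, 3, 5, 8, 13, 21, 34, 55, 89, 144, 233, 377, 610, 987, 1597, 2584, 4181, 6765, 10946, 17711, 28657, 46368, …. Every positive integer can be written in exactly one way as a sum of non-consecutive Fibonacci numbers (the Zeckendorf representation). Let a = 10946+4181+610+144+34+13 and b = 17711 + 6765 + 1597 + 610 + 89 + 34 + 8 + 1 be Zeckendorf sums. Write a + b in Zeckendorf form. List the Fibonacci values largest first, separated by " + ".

28657 + 10946 + 2584 + 377 + 144 + 34 + 1

The two numbers are 15928 and 26815, so their sum is 42743.
42743: greatest Fibonacci not exceeding it is 28657, leaving 14086
14086: greatest Fibonacci not exceeding it is 10946, leaving 3140
3140: greatest Fibonacci not exceeding it is 2584, leaving 556
556: greatest Fibonacci not exceeding it is 377, leaving 179
179: greatest Fibonacci not exceeding it is 144, leaving 35
35: greatest Fibonacci not exceeding it is 34, leaving 1
1: greatest Fibonacci not exceeding it is 1, leaving 0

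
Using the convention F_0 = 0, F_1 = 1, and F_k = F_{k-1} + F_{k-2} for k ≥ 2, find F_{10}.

Iterating the recurrence up to F_{3} = 2 and F_{2} = 1:
F_{4} = F_{3} + F_{2} = 2 + 1 = 3
F_{5} = F_{4} + F_{3} = 3 + 2 = 5
F_{6} = F_{5} + F_{4} = 5 + 3 = 8
F_{7} = F_{6} + F_{5} = 8 + 5 = 13
F_{8} = F_{7} + F_{6} = 13 + 8 = 21
F_{9} = F_{8} + F_{7} = 21 + 13 = 34
F_{10} = F_{9} + F_{8} = 34 + 21 = 55

55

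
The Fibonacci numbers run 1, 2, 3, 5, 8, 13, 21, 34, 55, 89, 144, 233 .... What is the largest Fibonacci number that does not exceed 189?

144

144 ≤ 189 < 233, so the largest Fibonacci number not exceeding 189 is 144.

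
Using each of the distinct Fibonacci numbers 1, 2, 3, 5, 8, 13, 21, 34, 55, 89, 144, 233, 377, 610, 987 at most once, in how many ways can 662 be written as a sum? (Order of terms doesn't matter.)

Each representation comes from the Zeckendorf form by replacing some F_k with F_{k−1} + F_{k−2} where possible.
662 = 610+34+13+5 = 610+34+13+3+2 = 377+233+34+13+5 = … (10 more), for 13 in all.

13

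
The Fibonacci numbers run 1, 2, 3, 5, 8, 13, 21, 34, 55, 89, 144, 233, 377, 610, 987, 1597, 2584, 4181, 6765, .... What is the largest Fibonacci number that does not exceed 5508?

4181

4181 ≤ 5508 < 6765, so the largest Fibonacci number not exceeding 5508 is 4181.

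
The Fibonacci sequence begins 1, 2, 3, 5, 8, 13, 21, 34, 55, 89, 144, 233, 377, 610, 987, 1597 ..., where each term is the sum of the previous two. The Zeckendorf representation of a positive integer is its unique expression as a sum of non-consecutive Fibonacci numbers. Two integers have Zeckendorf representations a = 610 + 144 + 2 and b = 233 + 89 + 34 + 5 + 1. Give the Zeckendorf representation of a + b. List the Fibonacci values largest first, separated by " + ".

The two numbers are 756 and 362, so their sum is 1118.
1118: greatest Fibonacci not exceeding it is 987, leaving 131
131: greatest Fibonacci not exceeding it is 89, leaving 42
42: greatest Fibonacci not exceeding it is 34, leaving 8
8: greatest Fibonacci not exceeding it is 8, leaving 0

987 + 89 + 34 + 8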